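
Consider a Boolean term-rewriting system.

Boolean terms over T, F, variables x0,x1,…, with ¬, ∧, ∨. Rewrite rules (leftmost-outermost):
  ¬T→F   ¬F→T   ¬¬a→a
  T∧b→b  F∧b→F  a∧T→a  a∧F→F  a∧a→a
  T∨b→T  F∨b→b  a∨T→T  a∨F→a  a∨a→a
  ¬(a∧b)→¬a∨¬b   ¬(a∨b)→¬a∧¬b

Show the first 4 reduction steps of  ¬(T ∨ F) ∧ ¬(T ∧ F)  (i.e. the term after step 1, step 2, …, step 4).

Answer: after 4 steps: F

Derivation:
  start: ¬(T ∨ F) ∧ ¬(T ∧ F)
  step 1: (¬T ∧ ¬F) ∧ ¬(T ∧ F)
  step 2: (F ∧ ¬F) ∧ ¬(T ∧ F)
  step 3: F ∧ ¬(T ∧ F)
  step 4: F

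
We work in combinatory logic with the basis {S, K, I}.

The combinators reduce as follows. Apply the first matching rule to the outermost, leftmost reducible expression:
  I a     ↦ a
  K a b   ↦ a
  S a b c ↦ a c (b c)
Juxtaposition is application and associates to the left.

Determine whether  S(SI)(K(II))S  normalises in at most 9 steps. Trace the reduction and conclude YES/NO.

Answer: YES — reaches normal form SI in 8 ≤ 9 steps

Reduction:
  start: S(SI)(K(II))S
  →1  SIS(K(II)S)
  →2  I(K(II)S)(S(K(II)S))
  →3  K(II)S(S(K(II)S))
  →4  II(S(K(II)S))
  →5  I(S(K(II)S))
  →6  S(K(II)S)
  →7  S(II)
  →8  SI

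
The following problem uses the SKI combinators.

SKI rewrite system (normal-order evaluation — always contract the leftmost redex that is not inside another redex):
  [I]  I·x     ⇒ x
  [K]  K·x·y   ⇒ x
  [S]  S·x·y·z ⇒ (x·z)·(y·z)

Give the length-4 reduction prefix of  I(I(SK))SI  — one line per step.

Answer: after 4 steps: I

Reduction:
  start: I(I(SK))SI
  step 1: I(SK)SI
  step 2: SKSI
  step 3: KI(SI)
  step 4: I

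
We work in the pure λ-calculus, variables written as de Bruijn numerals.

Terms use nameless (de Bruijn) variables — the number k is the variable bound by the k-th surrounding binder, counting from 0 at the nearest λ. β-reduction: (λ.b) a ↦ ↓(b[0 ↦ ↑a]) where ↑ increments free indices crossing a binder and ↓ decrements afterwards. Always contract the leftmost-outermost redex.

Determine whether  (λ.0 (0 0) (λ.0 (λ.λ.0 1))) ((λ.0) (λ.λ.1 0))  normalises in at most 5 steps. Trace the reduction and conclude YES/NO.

Answer: NO — after 5 steps the term is (λ.λ.1 0) ((λ.0) (λ.λ.1 0)) (λ.0 (λ.λ.0 1)), not yet normal

Working:
  start: (λ.0 (0 0) (λ.0 (λ.λ.0 1))) ((λ.0) (λ.λ.1 0))
  [1] (λ.0) (λ.λ.1 0) ((λ.0) (λ.λ.1 0) ((λ.0) (λ.λ.1 0))) (λ.0 (λ.λ.0 1))
  [2] (λ.λ.1 0) ((λ.0) (λ.λ.1 0) ((λ.0) (λ.λ.1 0))) (λ.0 (λ.λ.0 1))
  [3] (λ.(λ.0) (λ.λ.1 0) ((λ.0) (λ.λ.1 0)) 0) (λ.0 (λ.λ.0 1))
  [4] (λ.0) (λ.λ.1 0) ((λ.0) (λ.λ.1 0)) (λ.0 (λ.λ.0 1))
  [5] (λ.λ.1 0) ((λ.0) (λ.λ.1 0)) (λ.0 (λ.λ.0 1))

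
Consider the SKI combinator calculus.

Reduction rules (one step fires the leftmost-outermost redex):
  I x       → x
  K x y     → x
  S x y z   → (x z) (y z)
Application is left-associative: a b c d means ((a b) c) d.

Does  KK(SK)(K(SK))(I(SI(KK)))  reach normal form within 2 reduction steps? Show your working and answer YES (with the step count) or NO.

Answer: YES — reaches normal form K(SK) in 2 ≤ 2 steps

Working:
  start: KK(SK)(K(SK))(I(SI(KK)))
  →1  K(K(SK))(I(SI(KK)))
  →2  K(SK)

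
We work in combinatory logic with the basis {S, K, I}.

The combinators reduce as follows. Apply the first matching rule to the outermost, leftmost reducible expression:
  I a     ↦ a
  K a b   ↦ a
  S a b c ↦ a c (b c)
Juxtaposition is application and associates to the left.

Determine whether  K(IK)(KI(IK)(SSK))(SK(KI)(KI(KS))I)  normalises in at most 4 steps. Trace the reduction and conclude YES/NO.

  start: K(IK)(KI(IK)(SSK))(SK(KI)(KI(KS))I)
  [1] IK(SK(KI)(KI(KS))I)
  [2] K(SK(KI)(KI(KS))I)
  [3] K(K(KI(KS))(KI(KI(KS)))I)
  [4] K(KI(KS)I)

Answer: NO — after 4 steps the term is K(KI(KS)I), not yet normal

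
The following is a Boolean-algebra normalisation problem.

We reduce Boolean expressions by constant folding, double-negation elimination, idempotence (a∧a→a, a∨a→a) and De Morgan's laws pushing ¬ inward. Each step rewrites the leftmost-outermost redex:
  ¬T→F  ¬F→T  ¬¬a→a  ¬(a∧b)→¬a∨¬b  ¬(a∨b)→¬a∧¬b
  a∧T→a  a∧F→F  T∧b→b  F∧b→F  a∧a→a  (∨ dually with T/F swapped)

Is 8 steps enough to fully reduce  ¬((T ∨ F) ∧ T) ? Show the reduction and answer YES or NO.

Answer: YES — reaches normal form F in 6 ≤ 8 steps

Reduction:
  start: ¬((T ∨ F) ∧ T)
  →1  ¬(T ∨ F) ∨ ¬T
  →2  (¬T ∧ ¬F) ∨ ¬T
  →3  (F ∧ ¬F) ∨ ¬T
  →4  F ∨ ¬T
  →5  ¬T
  →6  F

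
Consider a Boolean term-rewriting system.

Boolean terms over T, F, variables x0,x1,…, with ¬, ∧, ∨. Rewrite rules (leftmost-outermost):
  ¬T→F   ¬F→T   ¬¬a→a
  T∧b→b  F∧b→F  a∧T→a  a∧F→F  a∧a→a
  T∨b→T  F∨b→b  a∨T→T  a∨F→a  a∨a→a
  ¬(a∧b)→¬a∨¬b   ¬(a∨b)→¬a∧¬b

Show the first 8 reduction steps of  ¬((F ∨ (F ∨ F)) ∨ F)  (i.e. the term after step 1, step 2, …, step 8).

Answer: after 8 steps: T

Derivation:
  start: ¬((F ∨ (F ∨ F)) ∨ F)
  [1] ¬(F ∨ (F ∨ F)) ∧ ¬F
  [2] (¬F ∧ ¬(F ∨ F)) ∧ ¬F
  [3] (T ∧ ¬(F ∨ F)) ∧ ¬F
  [4] ¬(F ∨ F) ∧ ¬F
  [5] (¬F ∧ ¬F) ∧ ¬F
  [6] ¬F ∧ ¬F
  [7] ¬F
  [8] T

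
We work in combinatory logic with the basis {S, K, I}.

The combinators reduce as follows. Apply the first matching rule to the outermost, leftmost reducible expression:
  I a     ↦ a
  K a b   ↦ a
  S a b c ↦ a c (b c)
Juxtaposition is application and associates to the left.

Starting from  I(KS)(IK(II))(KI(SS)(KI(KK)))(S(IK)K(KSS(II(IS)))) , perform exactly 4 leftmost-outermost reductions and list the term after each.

  start: I(KS)(IK(II))(KI(SS)(KI(KK)))(S(IK)K(KSS(II(IS))))
  [1] KS(IK(II))(KI(SS)(KI(KK)))(S(IK)K(KSS(II(IS))))
  [2] S(KI(SS)(KI(KK)))(S(IK)K(KSS(II(IS))))
  [3] S(I(KI(KK)))(S(IK)K(KSS(II(IS))))
  [4] S(KI(KK))(S(IK)K(KSS(II(IS))))

Answer: after 4 steps: S(KI(KK))(S(IK)K(KSS(II(IS))))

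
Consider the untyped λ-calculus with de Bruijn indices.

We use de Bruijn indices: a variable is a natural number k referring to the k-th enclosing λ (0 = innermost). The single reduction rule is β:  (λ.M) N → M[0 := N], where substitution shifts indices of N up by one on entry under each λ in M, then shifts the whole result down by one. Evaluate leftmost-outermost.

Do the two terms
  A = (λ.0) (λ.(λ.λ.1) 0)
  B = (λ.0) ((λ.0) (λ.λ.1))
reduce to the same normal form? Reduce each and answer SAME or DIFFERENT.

Term A:
  start: (λ.0) (λ.(λ.λ.1) 0)
  step 1: λ.(λ.λ.1) 0
  step 2: λ.λ.1

Term B:
  start: (λ.0) ((λ.0) (λ.λ.1))
  step 1: (λ.0) (λ.λ.1)
  step 2: λ.λ.1

Answer: SAME — A ⇓ λ.λ.1, B ⇓ λ.λ.1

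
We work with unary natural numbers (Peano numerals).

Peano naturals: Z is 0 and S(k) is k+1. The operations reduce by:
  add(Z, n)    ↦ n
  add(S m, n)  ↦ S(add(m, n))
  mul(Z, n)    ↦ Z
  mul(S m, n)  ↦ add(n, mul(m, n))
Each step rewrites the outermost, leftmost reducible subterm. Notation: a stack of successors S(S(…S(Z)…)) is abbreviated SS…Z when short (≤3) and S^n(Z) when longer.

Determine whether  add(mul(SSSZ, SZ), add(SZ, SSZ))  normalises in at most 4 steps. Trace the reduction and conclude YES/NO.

  start: add(mul(SSSZ, SZ), add(SZ, SSZ))
  [1] add(add(SZ, mul(SSZ, SZ)), add(SZ, SSZ))
  [2] add(S(add(Z, mul(SSZ, SZ))), add(SZ, SSZ))
  [3] S(add(add(Z, mul(SSZ, SZ)), add(SZ, SSZ)))
  [4] S(add(mul(SSZ, SZ), add(SZ, SSZ)))

Answer: NO — after 4 steps the term is S(add(mul(SSZ, SZ), add(SZ, SSZ))), not yet normal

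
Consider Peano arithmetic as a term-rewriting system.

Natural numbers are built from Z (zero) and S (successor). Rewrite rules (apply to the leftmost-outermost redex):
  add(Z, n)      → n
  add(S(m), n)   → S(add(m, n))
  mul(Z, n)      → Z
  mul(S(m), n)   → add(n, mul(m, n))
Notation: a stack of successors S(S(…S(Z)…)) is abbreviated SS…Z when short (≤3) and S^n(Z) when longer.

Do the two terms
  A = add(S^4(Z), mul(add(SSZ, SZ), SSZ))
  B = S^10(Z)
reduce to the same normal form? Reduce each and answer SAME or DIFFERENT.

Answer: SAME — A ⇓ S^10(Z), B ⇓ S^10(Z)

Reduction:
Term A:
  start: add(S^4(Z), mul(add(SSZ, SZ), SSZ))
  →1  S(add(SSSZ, mul(add(SSZ, SZ), SSZ)))
  →2  S(S(add(SSZ, mul(add(SSZ, SZ), SSZ))))
  →3  S(S(S(add(SZ, mul(add(SSZ, SZ), SSZ)))))
  →4  S(S(S(S(add(Z, mul(add(SSZ, SZ), SSZ))))))
  →5  S(S(S(S(mul(add(SSZ, SZ), SSZ)))))
  →6  S(S(S(S(mul(S(add(SZ, SZ)), SSZ)))))
  →7  S(S(S(S(add(SSZ, mul(add(SZ, SZ), SSZ))))))
  →8  S(S(S(S(S(add(SZ, mul(add(SZ, SZ), SSZ)))))))
  →9  S(S(S(S(S(S(add(Z, mul(add(SZ, SZ), SSZ))))))))
  →10  S(S(S(S(S(S(mul(add(SZ, SZ), SSZ)))))))
  →11  S(S(S(S(S(S(mul(S(add(Z, SZ)), SSZ)))))))
  →12  S(S(S(S(S(S(add(SSZ, mul(add(Z, SZ), SSZ))))))))
  →13  S(S(S(S(S(S(S(add(SZ, mul(add(Z, SZ), SSZ)))))))))
  →14  S(S(S(S(S(S(S(S(add(Z, mul(add(Z, SZ), SSZ))))))))))
  →15  S(S(S(S(S(S(S(S(mul(add(Z, SZ), SSZ)))))))))
  →16  S(S(S(S(S(S(S(S(mul(SZ, SSZ)))))))))
  →17  S(S(S(S(S(S(S(S(add(SSZ, mul(Z, SSZ))))))))))
  →18  S(S(S(S(S(S(S(S(S(add(SZ, mul(Z, SSZ)))))))))))
  →19  S(S(S(S(S(S(S(S(S(S(add(Z, mul(Z, SSZ))))))))))))
  →20  S(S(S(S(S(S(S(S(S(S(mul(Z, SSZ)))))))))))
  →21  S^10(Z)

Term B:
  start: S^10(Z)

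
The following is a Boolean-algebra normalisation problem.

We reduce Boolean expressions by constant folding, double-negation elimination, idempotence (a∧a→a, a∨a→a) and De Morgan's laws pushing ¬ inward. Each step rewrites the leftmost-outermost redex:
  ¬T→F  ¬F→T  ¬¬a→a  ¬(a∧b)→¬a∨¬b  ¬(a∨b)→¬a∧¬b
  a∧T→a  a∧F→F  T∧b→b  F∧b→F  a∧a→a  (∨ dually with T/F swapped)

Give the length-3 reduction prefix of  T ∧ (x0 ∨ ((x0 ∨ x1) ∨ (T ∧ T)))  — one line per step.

Answer: after 3 steps: x0 ∨ T

Working:
  start: T ∧ (x0 ∨ ((x0 ∨ x1) ∨ (T ∧ T)))
  →1  x0 ∨ ((x0 ∨ x1) ∨ (T ∧ T))
  →2  x0 ∨ ((x0 ∨ x1) ∨ T)
  →3  x0 ∨ T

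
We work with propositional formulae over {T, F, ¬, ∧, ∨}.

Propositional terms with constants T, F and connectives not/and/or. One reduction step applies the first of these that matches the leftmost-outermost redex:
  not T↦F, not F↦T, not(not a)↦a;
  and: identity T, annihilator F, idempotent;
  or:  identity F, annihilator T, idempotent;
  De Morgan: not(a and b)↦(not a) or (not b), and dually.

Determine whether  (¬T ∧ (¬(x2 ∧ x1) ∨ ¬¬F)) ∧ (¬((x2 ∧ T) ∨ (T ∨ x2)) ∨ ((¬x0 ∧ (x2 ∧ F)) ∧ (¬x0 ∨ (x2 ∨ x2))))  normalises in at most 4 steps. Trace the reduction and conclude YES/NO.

  start: (¬T ∧ (¬(x2 ∧ x1) ∨ ¬¬F)) ∧ (¬((x2 ∧ T) ∨ (T ∨ x2)) ∨ ((¬x0 ∧ (x2 ∧ F)) ∧ (¬x0 ∨ (x2 ∨ x2))))
  [1] (F ∧ (¬(x2 ∧ x1) ∨ ¬¬F)) ∧ (¬((x2 ∧ T) ∨ (T ∨ x2)) ∨ ((¬x0 ∧ (x2 ∧ F)) ∧ (¬x0 ∨ (x2 ∨ x2))))
  [2] F ∧ (¬((x2 ∧ T) ∨ (T ∨ x2)) ∨ ((¬x0 ∧ (x2 ∧ F)) ∧ (¬x0 ∨ (x2 ∨ x2))))
  [3] F

Answer: YES — reaches normal form F in 3 ≤ 4 steps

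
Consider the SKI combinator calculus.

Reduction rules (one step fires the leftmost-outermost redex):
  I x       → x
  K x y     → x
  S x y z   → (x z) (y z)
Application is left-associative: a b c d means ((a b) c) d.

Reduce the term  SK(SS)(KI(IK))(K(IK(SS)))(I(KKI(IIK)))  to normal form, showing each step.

  start: SK(SS)(KI(IK))(K(IK(SS)))(I(KKI(IIK)))
  →1  K(KI(IK))(SS(KI(IK)))(K(IK(SS)))(I(KKI(IIK)))
  →2  KI(IK)(K(IK(SS)))(I(KKI(IIK)))
  →3  I(K(IK(SS)))(I(KKI(IIK)))
  →4  K(IK(SS))(I(KKI(IIK)))
  →5  IK(SS)
  →6  K(SS)

Answer: normal form = K(SS)  (in 6 steps)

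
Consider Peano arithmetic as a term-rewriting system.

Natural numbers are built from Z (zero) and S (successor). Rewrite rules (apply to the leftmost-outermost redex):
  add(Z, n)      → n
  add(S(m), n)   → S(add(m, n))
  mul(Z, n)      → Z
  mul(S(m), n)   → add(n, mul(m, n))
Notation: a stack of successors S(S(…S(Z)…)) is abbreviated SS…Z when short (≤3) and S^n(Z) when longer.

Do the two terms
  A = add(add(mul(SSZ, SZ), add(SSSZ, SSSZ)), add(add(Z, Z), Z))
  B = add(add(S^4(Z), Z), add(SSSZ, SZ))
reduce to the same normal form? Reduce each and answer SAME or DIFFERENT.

Answer: SAME — A ⇓ S^8(Z), B ⇓ S^8(Z)

Reduction:
Term A:
  start: add(add(mul(SSZ, SZ), add(SSSZ, SSSZ)), add(add(Z, Z), Z))
  [1] add(add(add(SZ, mul(SZ, SZ)), add(SSSZ, SSSZ)), add(add(Z, Z), Z))
  [2] add(add(S(add(Z, mul(SZ, SZ))), add(SSSZ, SSSZ)), add(add(Z, Z), Z))
  [3] add(S(add(add(Z, mul(SZ, SZ)), add(SSSZ, SSSZ))), add(add(Z, Z), Z))
  [4] S(add(add(add(Z, mul(SZ, SZ)), add(SSSZ, SSSZ)), add(add(Z, Z), Z)))
  [5] S(add(add(mul(SZ, SZ), add(SSSZ, SSSZ)), add(add(Z, Z), Z)))
  [6] S(add(add(add(SZ, mul(Z, SZ)), add(SSSZ, SSSZ)), add(add(Z, Z), Z)))
  [7] S(add(add(S(add(Z, mul(Z, SZ))), add(SSSZ, SSSZ)), add(add(Z, Z), Z)))
  [8] S(add(S(add(add(Z, mul(Z, SZ)), add(SSSZ, SSSZ))), add(add(Z, Z), Z)))
  [9] S(S(add(add(add(Z, mul(Z, SZ)), add(SSSZ, SSSZ)), add(add(Z, Z), Z))))
  [10] S(S(add(add(mul(Z, SZ), add(SSSZ, SSSZ)), add(add(Z, Z), Z))))
  [11] S(S(add(add(Z, add(SSSZ, SSSZ)), add(add(Z, Z), Z))))
  [12] S(S(add(add(SSSZ, SSSZ), add(add(Z, Z), Z))))
  [13] S(S(add(S(add(SSZ, SSSZ)), add(add(Z, Z), Z))))
  [14] S(S(S(add(add(SSZ, SSSZ), add(add(Z, Z), Z)))))
  [15] S(S(S(add(S(add(SZ, SSSZ)), add(add(Z, Z), Z)))))
  [16] S(S(S(S(add(add(SZ, SSSZ), add(add(Z, Z), Z))))))
  [17] S(S(S(S(add(S(add(Z, SSSZ)), add(add(Z, Z), Z))))))
  [18] S(S(S(S(S(add(add(Z, SSSZ), add(add(Z, Z), Z)))))))
  [19] S(S(S(S(S(add(SSSZ, add(add(Z, Z), Z)))))))
  [20] S(S(S(S(S(S(add(SSZ, add(add(Z, Z), Z))))))))
  [21] S(S(S(S(S(S(S(add(SZ, add(add(Z, Z), Z)))))))))
  [22] S(S(S(S(S(S(S(S(add(Z, add(add(Z, Z), Z))))))))))
  [23] S(S(S(S(S(S(S(S(add(add(Z, Z), Z)))))))))
  [24] S(S(S(S(S(S(S(S(add(Z, Z)))))))))
  [25] S^8(Z)

Term B:
  start: add(add(S^4(Z), Z), add(SSSZ, SZ))
  [1] add(S(add(SSSZ, Z)), add(SSSZ, SZ))
  [2] S(add(add(SSSZ, Z), add(SSSZ, SZ)))
  [3] S(add(S(add(SSZ, Z)), add(SSSZ, SZ)))
  [4] S(S(add(add(SSZ, Z), add(SSSZ, SZ))))
  [5] S(S(add(S(add(SZ, Z)), add(SSSZ, SZ))))
  [6] S(S(S(add(add(SZ, Z), add(SSSZ, SZ)))))
  [7] S(S(S(add(S(add(Z, Z)), add(SSSZ, SZ)))))
  [8] S(S(S(S(add(add(Z, Z), add(SSSZ, SZ))))))
  [9] S(S(S(S(add(Z, add(SSSZ, SZ))))))
  [10] S(S(S(S(add(SSSZ, SZ)))))
  [11] S(S(S(S(S(add(SSZ, SZ))))))
  [12] S(S(S(S(S(S(add(SZ, SZ)))))))
  [13] S(S(S(S(S(S(S(add(Z, SZ))))))))
  [14] S^8(Z)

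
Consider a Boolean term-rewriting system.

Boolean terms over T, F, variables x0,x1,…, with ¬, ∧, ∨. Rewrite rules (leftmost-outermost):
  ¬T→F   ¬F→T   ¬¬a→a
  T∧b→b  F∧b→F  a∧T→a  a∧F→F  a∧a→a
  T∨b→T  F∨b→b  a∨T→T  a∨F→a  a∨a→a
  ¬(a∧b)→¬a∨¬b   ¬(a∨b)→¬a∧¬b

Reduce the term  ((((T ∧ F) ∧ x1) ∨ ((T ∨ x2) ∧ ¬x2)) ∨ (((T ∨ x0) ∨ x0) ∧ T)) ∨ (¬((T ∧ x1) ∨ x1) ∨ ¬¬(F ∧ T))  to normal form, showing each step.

  start: ((((T ∧ F) ∧ x1) ∨ ((T ∨ x2) ∧ ¬x2)) ∨ (((T ∨ x0) ∨ x0) ∧ T)) ∨ (¬((T ∧ x1) ∨ x1) ∨ ¬¬(F ∧ T))
  →1  (((F ∧ x1) ∨ ((T ∨ x2) ∧ ¬x2)) ∨ (((T ∨ x0) ∨ x0) ∧ T)) ∨ (¬((T ∧ x1) ∨ x1) ∨ ¬¬(F ∧ T))
  →2  ((F ∨ ((T ∨ x2) ∧ ¬x2)) ∨ (((T ∨ x0) ∨ x0) ∧ T)) ∨ (¬((T ∧ x1) ∨ x1) ∨ ¬¬(F ∧ T))
  →3  (((T ∨ x2) ∧ ¬x2) ∨ (((T ∨ x0) ∨ x0) ∧ T)) ∨ (¬((T ∧ x1) ∨ x1) ∨ ¬¬(F ∧ T))
  →4  ((T ∧ ¬x2) ∨ (((T ∨ x0) ∨ x0) ∧ T)) ∨ (¬((T ∧ x1) ∨ x1) ∨ ¬¬(F ∧ T))
  →5  (¬x2 ∨ (((T ∨ x0) ∨ x0) ∧ T)) ∨ (¬((T ∧ x1) ∨ x1) ∨ ¬¬(F ∧ T))
  →6  (¬x2 ∨ ((T ∨ x0) ∨ x0)) ∨ (¬((T ∧ x1) ∨ x1) ∨ ¬¬(F ∧ T))
  →7  (¬x2 ∨ (T ∨ x0)) ∨ (¬((T ∧ x1) ∨ x1) ∨ ¬¬(F ∧ T))
  →8  (¬x2 ∨ T) ∨ (¬((T ∧ x1) ∨ x1) ∨ ¬¬(F ∧ T))
  →9  T ∨ (¬((T ∧ x1) ∨ x1) ∨ ¬¬(F ∧ T))
  →10  T

Answer: normal form = T  (in 10 steps)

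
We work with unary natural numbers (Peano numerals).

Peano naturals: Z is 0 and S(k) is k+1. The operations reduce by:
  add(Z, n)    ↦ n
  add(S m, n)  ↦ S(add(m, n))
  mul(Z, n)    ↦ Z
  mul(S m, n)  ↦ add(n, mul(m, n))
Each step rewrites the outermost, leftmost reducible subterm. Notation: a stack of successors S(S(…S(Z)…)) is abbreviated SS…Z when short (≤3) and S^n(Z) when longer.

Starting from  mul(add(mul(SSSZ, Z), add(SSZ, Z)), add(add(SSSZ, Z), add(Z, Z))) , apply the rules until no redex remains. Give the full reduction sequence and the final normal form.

  start: mul(add(mul(SSSZ, Z), add(SSZ, Z)), add(add(SSSZ, Z), add(Z, Z)))
  step 1: mul(add(add(Z, mul(SSZ, Z)), add(SSZ, Z)), add(add(SSSZ, Z), add(Z, Z)))
  step 2: mul(add(mul(SSZ, Z), add(SSZ, Z)), add(add(SSSZ, Z), add(Z, Z)))
  step 3: mul(add(add(Z, mul(SZ, Z)), add(SSZ, Z)), add(add(SSSZ, Z), add(Z, Z)))
  step 4: mul(add(mul(SZ, Z), add(SSZ, Z)), add(add(SSSZ, Z), add(Z, Z)))
  step 5: mul(add(add(Z, mul(Z, Z)), add(SSZ, Z)), add(add(SSSZ, Z), add(Z, Z)))
  step 6: mul(add(mul(Z, Z), add(SSZ, Z)), add(add(SSSZ, Z), add(Z, Z)))
  step 7: mul(add(Z, add(SSZ, Z)), add(add(SSSZ, Z), add(Z, Z)))
  step 8: mul(add(SSZ, Z), add(add(SSSZ, Z), add(Z, Z)))
  step 9: mul(S(add(SZ, Z)), add(add(SSSZ, Z), add(Z, Z)))
  step 10: add(add(add(SSSZ, Z), add(Z, Z)), mul(add(SZ, Z), add(add(SSSZ, Z), add(Z, Z))))
  step 11: add(add(S(add(SSZ, Z)), add(Z, Z)), mul(add(SZ, Z), add(add(SSSZ, Z), add(Z, Z))))
  step 12: add(S(add(add(SSZ, Z), add(Z, Z))), mul(add(SZ, Z), add(add(SSSZ, Z), add(Z, Z))))
  step 13: S(add(add(add(SSZ, Z), add(Z, Z)), mul(add(SZ, Z), add(add(SSSZ, Z), add(Z, Z)))))
  step 14: S(add(add(S(add(SZ, Z)), add(Z, Z)), mul(add(SZ, Z), add(add(SSSZ, Z), add(Z, Z)))))
  step 15: S(add(S(add(add(SZ, Z), add(Z, Z))), mul(add(SZ, Z), add(add(SSSZ, Z), add(Z, Z)))))
  step 16: S(S(add(add(add(SZ, Z), add(Z, Z)), mul(add(SZ, Z), add(add(SSSZ, Z), add(Z, Z))))))
  step 17: S(S(add(add(S(add(Z, Z)), add(Z, Z)), mul(add(SZ, Z), add(add(SSSZ, Z), add(Z, Z))))))
  step 18: S(S(add(S(add(add(Z, Z), add(Z, Z))), mul(add(SZ, Z), add(add(SSSZ, Z), add(Z, Z))))))
  step 19: S(S(S(add(add(add(Z, Z), add(Z, Z)), mul(add(SZ, Z), add(add(SSSZ, Z), add(Z, Z)))))))
  step 20: S(S(S(add(add(Z, add(Z, Z)), mul(add(SZ, Z), add(add(SSSZ, Z), add(Z, Z)))))))
  step 21: S(S(S(add(add(Z, Z), mul(add(SZ, Z), add(add(SSSZ, Z), add(Z, Z)))))))
  step 22: S(S(S(add(Z, mul(add(SZ, Z), add(add(SSSZ, Z), add(Z, Z)))))))
  step 23: S(S(S(mul(add(SZ, Z), add(add(SSSZ, Z), add(Z, Z))))))
  step 24: S(S(S(mul(S(add(Z, Z)), add(add(SSSZ, Z), add(Z, Z))))))
  step 25: S(S(S(add(add(add(SSSZ, Z), add(Z, Z)), mul(add(Z, Z), add(add(SSSZ, Z), add(Z, Z)))))))
  step 26: S(S(S(add(add(S(add(SSZ, Z)), add(Z, Z)), mul(add(Z, Z), add(add(SSSZ, Z), add(Z, Z)))))))
  step 27: S(S(S(add(S(add(add(SSZ, Z), add(Z, Z))), mul(add(Z, Z), add(add(SSSZ, Z), add(Z, Z)))))))
  step 28: S(S(S(S(add(add(add(SSZ, Z), add(Z, Z)), mul(add(Z, Z), add(add(SSSZ, Z), add(Z, Z))))))))
  step 29: S(S(S(S(add(add(S(add(SZ, Z)), add(Z, Z)), mul(add(Z, Z), add(add(SSSZ, Z), add(Z, Z))))))))
  step 30: S(S(S(S(add(S(add(add(SZ, Z), add(Z, Z))), mul(add(Z, Z), add(add(SSSZ, Z), add(Z, Z))))))))
  step 31: S(S(S(S(S(add(add(add(SZ, Z), add(Z, Z)), mul(add(Z, Z), add(add(SSSZ, Z), add(Z, Z)))))))))
  step 32: S(S(S(S(S(add(add(S(add(Z, Z)), add(Z, Z)), mul(add(Z, Z), add(add(SSSZ, Z), add(Z, Z)))))))))
  step 33: S(S(S(S(S(add(S(add(add(Z, Z), add(Z, Z))), mul(add(Z, Z), add(add(SSSZ, Z), add(Z, Z)))))))))
  step 34: S(S(S(S(S(S(add(add(add(Z, Z), add(Z, Z)), mul(add(Z, Z), add(add(SSSZ, Z), add(Z, Z))))))))))
  step 35: S(S(S(S(S(S(add(add(Z, add(Z, Z)), mul(add(Z, Z), add(add(SSSZ, Z), add(Z, Z))))))))))
  step 36: S(S(S(S(S(S(add(add(Z, Z), mul(add(Z, Z), add(add(SSSZ, Z), add(Z, Z))))))))))
  step 37: S(S(S(S(S(S(add(Z, mul(add(Z, Z), add(add(SSSZ, Z), add(Z, Z))))))))))
  step 38: S(S(S(S(S(S(mul(add(Z, Z), add(add(SSSZ, Z), add(Z, Z)))))))))
  step 39: S(S(S(S(S(S(mul(Z, add(add(SSSZ, Z), add(Z, Z)))))))))
  step 40: S^6(Z)

Answer: normal form = S^6(Z)  (in 40 steps)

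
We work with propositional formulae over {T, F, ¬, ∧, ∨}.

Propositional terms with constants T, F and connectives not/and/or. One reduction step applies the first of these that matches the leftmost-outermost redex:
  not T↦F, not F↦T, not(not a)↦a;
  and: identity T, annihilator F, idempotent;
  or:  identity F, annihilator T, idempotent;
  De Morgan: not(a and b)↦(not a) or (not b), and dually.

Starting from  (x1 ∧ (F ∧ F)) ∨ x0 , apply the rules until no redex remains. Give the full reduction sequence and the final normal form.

Answer: normal form = x0  (in 3 steps)

Derivation:
  start: (x1 ∧ (F ∧ F)) ∨ x0
  →1  (x1 ∧ F) ∨ x0
  →2  F ∨ x0
  →3  x0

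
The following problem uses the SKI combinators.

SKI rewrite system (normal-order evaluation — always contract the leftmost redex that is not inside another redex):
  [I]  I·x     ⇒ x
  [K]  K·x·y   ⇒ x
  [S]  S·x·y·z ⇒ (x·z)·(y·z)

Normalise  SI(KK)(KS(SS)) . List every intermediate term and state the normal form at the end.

  start: SI(KK)(KS(SS))
  →1  I(KS(SS))(KK(KS(SS)))
  →2  KS(SS)(KK(KS(SS)))
  →3  S(KK(KS(SS)))
  →4  SK

Answer: normal form = SK  (in 4 steps)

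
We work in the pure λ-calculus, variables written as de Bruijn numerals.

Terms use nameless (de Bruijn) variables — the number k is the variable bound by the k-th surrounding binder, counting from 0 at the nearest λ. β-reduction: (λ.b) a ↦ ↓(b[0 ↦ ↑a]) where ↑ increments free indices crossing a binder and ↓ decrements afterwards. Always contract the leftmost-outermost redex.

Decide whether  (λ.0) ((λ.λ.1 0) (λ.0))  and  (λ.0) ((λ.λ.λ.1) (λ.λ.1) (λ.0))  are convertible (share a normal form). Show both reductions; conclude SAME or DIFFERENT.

Term A:
  start: (λ.0) ((λ.λ.1 0) (λ.0))
  step 1: (λ.λ.1 0) (λ.0)
  step 2: λ.(λ.0) 0
  step 3: λ.0

Term B:
  start: (λ.0) ((λ.λ.λ.1) (λ.λ.1) (λ.0))
  step 1: (λ.λ.λ.1) (λ.λ.1) (λ.0)
  step 2: (λ.λ.1) (λ.0)
  step 3: λ.λ.0

Answer: DIFFERENT — A ⇓ λ.0, B ⇓ λ.λ.0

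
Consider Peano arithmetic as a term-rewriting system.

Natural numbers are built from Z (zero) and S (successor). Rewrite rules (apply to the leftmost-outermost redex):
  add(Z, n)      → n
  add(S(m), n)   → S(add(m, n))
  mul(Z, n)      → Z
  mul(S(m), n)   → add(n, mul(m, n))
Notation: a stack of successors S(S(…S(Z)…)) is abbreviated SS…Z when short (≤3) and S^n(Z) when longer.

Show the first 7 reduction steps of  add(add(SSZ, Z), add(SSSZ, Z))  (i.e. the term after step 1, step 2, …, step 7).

Answer: after 7 steps: S(S(S(add(SSZ, Z))))

Reduction:
  start: add(add(SSZ, Z), add(SSSZ, Z))
  step 1: add(S(add(SZ, Z)), add(SSSZ, Z))
  step 2: S(add(add(SZ, Z), add(SSSZ, Z)))
  step 3: S(add(S(add(Z, Z)), add(SSSZ, Z)))
  step 4: S(S(add(add(Z, Z), add(SSSZ, Z))))
  step 5: S(S(add(Z, add(SSSZ, Z))))
  step 6: S(S(add(SSSZ, Z)))
  step 7: S(S(S(add(SSZ, Z))))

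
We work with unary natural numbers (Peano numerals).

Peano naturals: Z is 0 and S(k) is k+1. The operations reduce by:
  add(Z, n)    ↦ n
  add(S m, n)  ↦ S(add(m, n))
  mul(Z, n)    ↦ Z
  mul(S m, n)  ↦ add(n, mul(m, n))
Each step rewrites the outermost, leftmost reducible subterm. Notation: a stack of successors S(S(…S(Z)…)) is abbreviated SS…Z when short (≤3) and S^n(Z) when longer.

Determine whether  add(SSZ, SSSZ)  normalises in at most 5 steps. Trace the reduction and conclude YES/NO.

Answer: YES — reaches normal form S^5(Z) in 3 ≤ 5 steps

Derivation:
  start: add(SSZ, SSSZ)
  step 1: S(add(SZ, SSSZ))
  step 2: S(S(add(Z, SSSZ)))
  step 3: S^5(Z)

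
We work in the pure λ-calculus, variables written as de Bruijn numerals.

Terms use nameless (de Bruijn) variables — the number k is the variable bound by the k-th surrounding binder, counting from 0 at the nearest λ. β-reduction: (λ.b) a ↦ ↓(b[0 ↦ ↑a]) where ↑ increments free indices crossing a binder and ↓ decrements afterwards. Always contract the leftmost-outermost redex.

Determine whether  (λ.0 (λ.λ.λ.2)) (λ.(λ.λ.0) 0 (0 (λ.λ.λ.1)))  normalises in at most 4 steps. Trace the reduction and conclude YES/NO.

Answer: NO — after 4 steps the term is (λ.λ.λ.2) (λ.λ.λ.1), not yet normal

Working:
  start: (λ.0 (λ.λ.λ.2)) (λ.(λ.λ.0) 0 (0 (λ.λ.λ.1)))
  →1  (λ.(λ.λ.0) 0 (0 (λ.λ.λ.1))) (λ.λ.λ.2)
  →2  (λ.λ.0) (λ.λ.λ.2) ((λ.λ.λ.2) (λ.λ.λ.1))
  →3  (λ.0) ((λ.λ.λ.2) (λ.λ.λ.1))
  →4  (λ.λ.λ.2) (λ.λ.λ.1)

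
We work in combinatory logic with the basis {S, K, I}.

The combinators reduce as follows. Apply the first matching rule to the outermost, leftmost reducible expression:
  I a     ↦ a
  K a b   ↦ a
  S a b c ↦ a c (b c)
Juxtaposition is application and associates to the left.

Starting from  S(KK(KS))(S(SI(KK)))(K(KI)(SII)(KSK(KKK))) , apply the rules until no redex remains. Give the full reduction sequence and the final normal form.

Answer: normal form = I  (in 5 steps)

Working:
  start: S(KK(KS))(S(SI(KK)))(K(KI)(SII)(KSK(KKK)))
  [1] KK(KS)(K(KI)(SII)(KSK(KKK)))(S(SI(KK))(K(KI)(SII)(KSK(KKK))))
  [2] K(K(KI)(SII)(KSK(KKK)))(S(SI(KK))(K(KI)(SII)(KSK(KKK))))
  [3] K(KI)(SII)(KSK(KKK))
  [4] KI(KSK(KKK))
  [5] I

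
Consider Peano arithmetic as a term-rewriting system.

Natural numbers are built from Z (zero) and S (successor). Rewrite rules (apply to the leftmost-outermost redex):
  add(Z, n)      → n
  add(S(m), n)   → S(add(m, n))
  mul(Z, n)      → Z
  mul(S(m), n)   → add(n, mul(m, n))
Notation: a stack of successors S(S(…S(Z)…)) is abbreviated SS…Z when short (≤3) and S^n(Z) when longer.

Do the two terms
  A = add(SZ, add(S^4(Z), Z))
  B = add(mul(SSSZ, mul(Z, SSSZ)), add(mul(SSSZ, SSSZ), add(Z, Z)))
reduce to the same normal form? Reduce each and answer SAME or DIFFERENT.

Answer: DIFFERENT — A ⇓ S^5(Z), B ⇓ S^9(Z)

Reduction:
Term A:
  start: add(SZ, add(S^4(Z), Z))
  [1] S(add(Z, add(S^4(Z), Z)))
  [2] S(add(S^4(Z), Z))
  [3] S(S(add(SSSZ, Z)))
  [4] S(S(S(add(SSZ, Z))))
  [5] S(S(S(S(add(SZ, Z)))))
  [6] S(S(S(S(S(add(Z, Z))))))
  [7] S^5(Z)

Term B:
  start: add(mul(SSSZ, mul(Z, SSSZ)), add(mul(SSSZ, SSSZ), add(Z, Z)))
  [1] add(add(mul(Z, SSSZ), mul(SSZ, mul(Z, SSSZ))), add(mul(SSSZ, SSSZ), add(Z, Z)))
  [2] add(add(Z, mul(SSZ, mul(Z, SSSZ))), add(mul(SSSZ, SSSZ), add(Z, Z)))
  [3] add(mul(SSZ, mul(Z, SSSZ)), add(mul(SSSZ, SSSZ), add(Z, Z)))
  [4] add(add(mul(Z, SSSZ), mul(SZ, mul(Z, SSSZ))), add(mul(SSSZ, SSSZ), add(Z, Z)))
  [5] add(add(Z, mul(SZ, mul(Z, SSSZ))), add(mul(SSSZ, SSSZ), add(Z, Z)))
  [6] add(mul(SZ, mul(Z, SSSZ)), add(mul(SSSZ, SSSZ), add(Z, Z)))
  [7] add(add(mul(Z, SSSZ), mul(Z, mul(Z, SSSZ))), add(mul(SSSZ, SSSZ), add(Z, Z)))
  [8] add(add(Z, mul(Z, mul(Z, SSSZ))), add(mul(SSSZ, SSSZ), add(Z, Z)))
  [9] add(mul(Z, mul(Z, SSSZ)), add(mul(SSSZ, SSSZ), add(Z, Z)))
  [10] add(Z, add(mul(SSSZ, SSSZ), add(Z, Z)))
  [11] add(mul(SSSZ, SSSZ), add(Z, Z))
  [12] add(add(SSSZ, mul(SSZ, SSSZ)), add(Z, Z))
  [13] add(S(add(SSZ, mul(SSZ, SSSZ))), add(Z, Z))
  [14] S(add(add(SSZ, mul(SSZ, SSSZ)), add(Z, Z)))
  [15] S(add(S(add(SZ, mul(SSZ, SSSZ))), add(Z, Z)))
  [16] S(S(add(add(SZ, mul(SSZ, SSSZ)), add(Z, Z))))
  [17] S(S(add(S(add(Z, mul(SSZ, SSSZ))), add(Z, Z))))
  [18] S(S(S(add(add(Z, mul(SSZ, SSSZ)), add(Z, Z)))))
  [19] S(S(S(add(mul(SSZ, SSSZ), add(Z, Z)))))
  [20] S(S(S(add(add(SSSZ, mul(SZ, SSSZ)), add(Z, Z)))))
  [21] S(S(S(add(S(add(SSZ, mul(SZ, SSSZ))), add(Z, Z)))))
  [22] S(S(S(S(add(add(SSZ, mul(SZ, SSSZ)), add(Z, Z))))))
  [23] S(S(S(S(add(S(add(SZ, mul(SZ, SSSZ))), add(Z, Z))))))
  [24] S(S(S(S(S(add(add(SZ, mul(SZ, SSSZ)), add(Z, Z)))))))
  [25] S(S(S(S(S(add(S(add(Z, mul(SZ, SSSZ))), add(Z, Z)))))))
  [26] S(S(S(S(S(S(add(add(Z, mul(SZ, SSSZ)), add(Z, Z))))))))
  [27] S(S(S(S(S(S(add(mul(SZ, SSSZ), add(Z, Z))))))))
  [28] S(S(S(S(S(S(add(add(SSSZ, mul(Z, SSSZ)), add(Z, Z))))))))
  [29] S(S(S(S(S(S(add(S(add(SSZ, mul(Z, SSSZ))), add(Z, Z))))))))
  [30] S(S(S(S(S(S(S(add(add(SSZ, mul(Z, SSSZ)), add(Z, Z)))))))))
  [31] S(S(S(S(S(S(S(add(S(add(SZ, mul(Z, SSSZ))), add(Z, Z)))))))))
  [32] S(S(S(S(S(S(S(S(add(add(SZ, mul(Z, SSSZ)), add(Z, Z))))))))))
  [33] S(S(S(S(S(S(S(S(add(S(add(Z, mul(Z, SSSZ))), add(Z, Z))))))))))
  [34] S(S(S(S(S(S(S(S(S(add(add(Z, mul(Z, SSSZ)), add(Z, Z)))))))))))
  [35] S(S(S(S(S(S(S(S(S(add(mul(Z, SSSZ), add(Z, Z)))))))))))
  [36] S(S(S(S(S(S(S(S(S(add(Z, add(Z, Z)))))))))))
  [37] S(S(S(S(S(S(S(S(S(add(Z, Z))))))))))
  [38] S^9(Z)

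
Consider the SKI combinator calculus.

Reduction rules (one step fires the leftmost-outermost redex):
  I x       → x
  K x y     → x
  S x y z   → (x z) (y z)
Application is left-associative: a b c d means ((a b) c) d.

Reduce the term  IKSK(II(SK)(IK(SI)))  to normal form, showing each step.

  start: IKSK(II(SK)(IK(SI)))
  →1  KSK(II(SK)(IK(SI)))
  →2  S(II(SK)(IK(SI)))
  →3  S(I(SK)(IK(SI)))
  →4  S(SK(IK(SI)))
  →5  S(SK(K(SI)))

Answer: normal form = S(SK(K(SI)))  (in 5 steps)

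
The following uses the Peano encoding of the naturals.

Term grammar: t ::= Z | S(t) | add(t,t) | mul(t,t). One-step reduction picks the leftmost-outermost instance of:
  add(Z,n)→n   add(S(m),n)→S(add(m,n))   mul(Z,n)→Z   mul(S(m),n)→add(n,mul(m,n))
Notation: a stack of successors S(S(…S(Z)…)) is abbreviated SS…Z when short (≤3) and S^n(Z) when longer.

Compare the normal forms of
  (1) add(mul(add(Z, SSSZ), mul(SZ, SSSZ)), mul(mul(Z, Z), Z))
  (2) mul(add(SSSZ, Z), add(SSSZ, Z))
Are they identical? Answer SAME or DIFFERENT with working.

Answer: SAME — A ⇓ S^9(Z), B ⇓ S^9(Z)

Reduction:
Term A:
  start: add(mul(add(Z, SSSZ), mul(SZ, SSSZ)), mul(mul(Z, Z), Z))
  step 1: add(mul(SSSZ, mul(SZ, SSSZ)), mul(mul(Z, Z), Z))
  step 2: add(add(mul(SZ, SSSZ), mul(SSZ, mul(SZ, SSSZ))), mul(mul(Z, Z), Z))
  step 3: add(add(add(SSSZ, mul(Z, SSSZ)), mul(SSZ, mul(SZ, SSSZ))), mul(mul(Z, Z), Z))
  step 4: add(add(S(add(SSZ, mul(Z, SSSZ))), mul(SSZ, mul(SZ, SSSZ))), mul(mul(Z, Z), Z))
  step 5: add(S(add(add(SSZ, mul(Z, SSSZ)), mul(SSZ, mul(SZ, SSSZ)))), mul(mul(Z, Z), Z))
  step 6: S(add(add(add(SSZ, mul(Z, SSSZ)), mul(SSZ, mul(SZ, SSSZ))), mul(mul(Z, Z), Z)))
  step 7: S(add(add(S(add(SZ, mul(Z, SSSZ))), mul(SSZ, mul(SZ, SSSZ))), mul(mul(Z, Z), Z)))
  step 8: S(add(S(add(add(SZ, mul(Z, SSSZ)), mul(SSZ, mul(SZ, SSSZ)))), mul(mul(Z, Z), Z)))
  step 9: S(S(add(add(add(SZ, mul(Z, SSSZ)), mul(SSZ, mul(SZ, SSSZ))), mul(mul(Z, Z), Z))))
  step 10: S(S(add(add(S(add(Z, mul(Z, SSSZ))), mul(SSZ, mul(SZ, SSSZ))), mul(mul(Z, Z), Z))))
  step 11: S(S(add(S(add(add(Z, mul(Z, SSSZ)), mul(SSZ, mul(SZ, SSSZ)))), mul(mul(Z, Z), Z))))
  step 12: S(S(S(add(add(add(Z, mul(Z, SSSZ)), mul(SSZ, mul(SZ, SSSZ))), mul(mul(Z, Z), Z)))))
  step 13: S(S(S(add(add(mul(Z, SSSZ), mul(SSZ, mul(SZ, SSSZ))), mul(mul(Z, Z), Z)))))
  step 14: S(S(S(add(add(Z, mul(SSZ, mul(SZ, SSSZ))), mul(mul(Z, Z), Z)))))
  step 15: S(S(S(add(mul(SSZ, mul(SZ, SSSZ)), mul(mul(Z, Z), Z)))))
  step 16: S(S(S(add(add(mul(SZ, SSSZ), mul(SZ, mul(SZ, SSSZ))), mul(mul(Z, Z), Z)))))
  step 17: S(S(S(add(add(add(SSSZ, mul(Z, SSSZ)), mul(SZ, mul(SZ, SSSZ))), mul(mul(Z, Z), Z)))))
  step 18: S(S(S(add(add(S(add(SSZ, mul(Z, SSSZ))), mul(SZ, mul(SZ, SSSZ))), mul(mul(Z, Z), Z)))))
  step 19: S(S(S(add(S(add(add(SSZ, mul(Z, SSSZ)), mul(SZ, mul(SZ, SSSZ)))), mul(mul(Z, Z), Z)))))
  step 20: S(S(S(S(add(add(add(SSZ, mul(Z, SSSZ)), mul(SZ, mul(SZ, SSSZ))), mul(mul(Z, Z), Z))))))
  step 21: S(S(S(S(add(add(S(add(SZ, mul(Z, SSSZ))), mul(SZ, mul(SZ, SSSZ))), mul(mul(Z, Z), Z))))))
  step 22: S(S(S(S(add(S(add(add(SZ, mul(Z, SSSZ)), mul(SZ, mul(SZ, SSSZ)))), mul(mul(Z, Z), Z))))))
  step 23: S(S(S(S(S(add(add(add(SZ, mul(Z, SSSZ)), mul(SZ, mul(SZ, SSSZ))), mul(mul(Z, Z), Z)))))))
  step 24: S(S(S(S(S(add(add(S(add(Z, mul(Z, SSSZ))), mul(SZ, mul(SZ, SSSZ))), mul(mul(Z, Z), Z)))))))
  step 25: S(S(S(S(S(add(S(add(add(Z, mul(Z, SSSZ)), mul(SZ, mul(SZ, SSSZ)))), mul(mul(Z, Z), Z)))))))
  step 26: S(S(S(S(S(S(add(add(add(Z, mul(Z, SSSZ)), mul(SZ, mul(SZ, SSSZ))), mul(mul(Z, Z), Z))))))))
  step 27: S(S(S(S(S(S(add(add(mul(Z, SSSZ), mul(SZ, mul(SZ, SSSZ))), mul(mul(Z, Z), Z))))))))
  step 28: S(S(S(S(S(S(add(add(Z, mul(SZ, mul(SZ, SSSZ))), mul(mul(Z, Z), Z))))))))
  step 29: S(S(S(S(S(S(add(mul(SZ, mul(SZ, SSSZ)), mul(mul(Z, Z), Z))))))))
  step 30: S(S(S(S(S(S(add(add(mul(SZ, SSSZ), mul(Z, mul(SZ, SSSZ))), mul(mul(Z, Z), Z))))))))
  step 31: S(S(S(S(S(S(add(add(add(SSSZ, mul(Z, SSSZ)), mul(Z, mul(SZ, SSSZ))), mul(mul(Z, Z), Z))))))))
  step 32: S(S(S(S(S(S(add(add(S(add(SSZ, mul(Z, SSSZ))), mul(Z, mul(SZ, SSSZ))), mul(mul(Z, Z), Z))))))))
  step 33: S(S(S(S(S(S(add(S(add(add(SSZ, mul(Z, SSSZ)), mul(Z, mul(SZ, SSSZ)))), mul(mul(Z, Z), Z))))))))
  step 34: S(S(S(S(S(S(S(add(add(add(SSZ, mul(Z, SSSZ)), mul(Z, mul(SZ, SSSZ))), mul(mul(Z, Z), Z)))))))))
  step 35: S(S(S(S(S(S(S(add(add(S(add(SZ, mul(Z, SSSZ))), mul(Z, mul(SZ, SSSZ))), mul(mul(Z, Z), Z)))))))))
  step 36: S(S(S(S(S(S(S(add(S(add(add(SZ, mul(Z, SSSZ)), mul(Z, mul(SZ, SSSZ)))), mul(mul(Z, Z), Z)))))))))
  step 37: S(S(S(S(S(S(S(S(add(add(add(SZ, mul(Z, SSSZ)), mul(Z, mul(SZ, SSSZ))), mul(mul(Z, Z), Z))))))))))
  step 38: S(S(S(S(S(S(S(S(add(add(S(add(Z, mul(Z, SSSZ))), mul(Z, mul(SZ, SSSZ))), mul(mul(Z, Z), Z))))))))))
  step 39: S(S(S(S(S(S(S(S(add(S(add(add(Z, mul(Z, SSSZ)), mul(Z, mul(SZ, SSSZ)))), mul(mul(Z, Z), Z))))))))))
  step 40: S(S(S(S(S(S(S(S(S(add(add(add(Z, mul(Z, SSSZ)), mul(Z, mul(SZ, SSSZ))), mul(mul(Z, Z), Z)))))))))))
  step 41: S(S(S(S(S(S(S(S(S(add(add(mul(Z, SSSZ), mul(Z, mul(SZ, SSSZ))), mul(mul(Z, Z), Z)))))))))))
  step 42: S(S(S(S(S(S(S(S(S(add(add(Z, mul(Z, mul(SZ, SSSZ))), mul(mul(Z, Z), Z)))))))))))
  step 43: S(S(S(S(S(S(S(S(S(add(mul(Z, mul(SZ, SSSZ)), mul(mul(Z, Z), Z)))))))))))
  step 44: S(S(S(S(S(S(S(S(S(add(Z, mul(mul(Z, Z), Z)))))))))))
  step 45: S(S(S(S(S(S(S(S(S(mul(mul(Z, Z), Z))))))))))
  step 46: S(S(S(S(S(S(S(S(S(mul(Z, Z))))))))))
  step 47: S^9(Z)

Term B:
  start: mul(add(SSSZ, Z), add(SSSZ, Z))
  step 1: mul(S(add(SSZ, Z)), add(SSSZ, Z))
  step 2: add(add(SSSZ, Z), mul(add(SSZ, Z), add(SSSZ, Z)))
  step 3: add(S(add(SSZ, Z)), mul(add(SSZ, Z), add(SSSZ, Z)))
  step 4: S(add(add(SSZ, Z), mul(add(SSZ, Z), add(SSSZ, Z))))
  step 5: S(add(S(add(SZ, Z)), mul(add(SSZ, Z), add(SSSZ, Z))))
  step 6: S(S(add(add(SZ, Z), mul(add(SSZ, Z), add(SSSZ, Z)))))
  step 7: S(S(add(S(add(Z, Z)), mul(add(SSZ, Z), add(SSSZ, Z)))))
  step 8: S(S(S(add(add(Z, Z), mul(add(SSZ, Z), add(SSSZ, Z))))))
  step 9: S(S(S(add(Z, mul(add(SSZ, Z), add(SSSZ, Z))))))
  step 10: S(S(S(mul(add(SSZ, Z), add(SSSZ, Z)))))
  step 11: S(S(S(mul(S(add(SZ, Z)), add(SSSZ, Z)))))
  step 12: S(S(S(add(add(SSSZ, Z), mul(add(SZ, Z), add(SSSZ, Z))))))
  step 13: S(S(S(add(S(add(SSZ, Z)), mul(add(SZ, Z), add(SSSZ, Z))))))
  step 14: S(S(S(S(add(add(SSZ, Z), mul(add(SZ, Z), add(SSSZ, Z)))))))
  step 15: S(S(S(S(add(S(add(SZ, Z)), mul(add(SZ, Z), add(SSSZ, Z)))))))
  step 16: S(S(S(S(S(add(add(SZ, Z), mul(add(SZ, Z), add(SSSZ, Z))))))))
  step 17: S(S(S(S(S(add(S(add(Z, Z)), mul(add(SZ, Z), add(SSSZ, Z))))))))
  step 18: S(S(S(S(S(S(add(add(Z, Z), mul(add(SZ, Z), add(SSSZ, Z)))))))))
  step 19: S(S(S(S(S(S(add(Z, mul(add(SZ, Z), add(SSSZ, Z)))))))))
  step 20: S(S(S(S(S(S(mul(add(SZ, Z), add(SSSZ, Z))))))))
  step 21: S(S(S(S(S(S(mul(S(add(Z, Z)), add(SSSZ, Z))))))))
  step 22: S(S(S(S(S(S(add(add(SSSZ, Z), mul(add(Z, Z), add(SSSZ, Z)))))))))
  step 23: S(S(S(S(S(S(add(S(add(SSZ, Z)), mul(add(Z, Z), add(SSSZ, Z)))))))))
  step 24: S(S(S(S(S(S(S(add(add(SSZ, Z), mul(add(Z, Z), add(SSSZ, Z))))))))))
  step 25: S(S(S(S(S(S(S(add(S(add(SZ, Z)), mul(add(Z, Z), add(SSSZ, Z))))))))))
  step 26: S(S(S(S(S(S(S(S(add(add(SZ, Z), mul(add(Z, Z), add(SSSZ, Z)))))))))))
  step 27: S(S(S(S(S(S(S(S(add(S(add(Z, Z)), mul(add(Z, Z), add(SSSZ, Z)))))))))))
  step 28: S(S(S(S(S(S(S(S(S(add(add(Z, Z), mul(add(Z, Z), add(SSSZ, Z))))))))))))
  step 29: S(S(S(S(S(S(S(S(S(add(Z, mul(add(Z, Z), add(SSSZ, Z))))))))))))
  step 30: S(S(S(S(S(S(S(S(S(mul(add(Z, Z), add(SSSZ, Z)))))))))))
  step 31: S(S(S(S(S(S(S(S(S(mul(Z, add(SSSZ, Z)))))))))))
  step 32: S^9(Z)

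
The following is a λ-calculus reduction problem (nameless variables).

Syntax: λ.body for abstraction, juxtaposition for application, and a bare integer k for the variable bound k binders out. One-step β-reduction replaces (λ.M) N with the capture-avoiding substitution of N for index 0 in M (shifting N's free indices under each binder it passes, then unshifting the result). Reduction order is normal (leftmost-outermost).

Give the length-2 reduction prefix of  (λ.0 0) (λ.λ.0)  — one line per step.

  start: (λ.0 0) (λ.λ.0)
  step 1: (λ.λ.0) (λ.λ.0)
  step 2: λ.0

Answer: after 2 steps: λ.0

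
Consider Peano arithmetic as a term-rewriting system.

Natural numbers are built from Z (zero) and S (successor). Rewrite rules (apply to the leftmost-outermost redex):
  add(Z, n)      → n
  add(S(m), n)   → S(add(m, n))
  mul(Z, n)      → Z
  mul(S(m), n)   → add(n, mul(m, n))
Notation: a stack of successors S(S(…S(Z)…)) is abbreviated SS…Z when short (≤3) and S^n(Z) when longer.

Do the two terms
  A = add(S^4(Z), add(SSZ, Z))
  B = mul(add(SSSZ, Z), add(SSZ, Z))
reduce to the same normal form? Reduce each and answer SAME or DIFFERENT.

Answer: SAME — A ⇓ S^6(Z), B ⇓ S^6(Z)

Derivation:
Term A:
  start: add(S^4(Z), add(SSZ, Z))
  [1] S(add(SSSZ, add(SSZ, Z)))
  [2] S(S(add(SSZ, add(SSZ, Z))))
  [3] S(S(S(add(SZ, add(SSZ, Z)))))
  [4] S(S(S(S(add(Z, add(SSZ, Z))))))
  [5] S(S(S(S(add(SSZ, Z)))))
  [6] S(S(S(S(S(add(SZ, Z))))))
  [7] S(S(S(S(S(S(add(Z, Z)))))))
  [8] S^6(Z)

Term B:
  start: mul(add(SSSZ, Z), add(SSZ, Z))
  [1] mul(S(add(SSZ, Z)), add(SSZ, Z))
  [2] add(add(SSZ, Z), mul(add(SSZ, Z), add(SSZ, Z)))
  [3] add(S(add(SZ, Z)), mul(add(SSZ, Z), add(SSZ, Z)))
  [4] S(add(add(SZ, Z), mul(add(SSZ, Z), add(SSZ, Z))))
  [5] S(add(S(add(Z, Z)), mul(add(SSZ, Z), add(SSZ, Z))))
  [6] S(S(add(add(Z, Z), mul(add(SSZ, Z), add(SSZ, Z)))))
  [7] S(S(add(Z, mul(add(SSZ, Z), add(SSZ, Z)))))
  [8] S(S(mul(add(SSZ, Z), add(SSZ, Z))))
  [9] S(S(mul(S(add(SZ, Z)), add(SSZ, Z))))
  [10] S(S(add(add(SSZ, Z), mul(add(SZ, Z), add(SSZ, Z)))))
  [11] S(S(add(S(add(SZ, Z)), mul(add(SZ, Z), add(SSZ, Z)))))
  [12] S(S(S(add(add(SZ, Z), mul(add(SZ, Z), add(SSZ, Z))))))
  [13] S(S(S(add(S(add(Z, Z)), mul(add(SZ, Z), add(SSZ, Z))))))
  [14] S(S(S(S(add(add(Z, Z), mul(add(SZ, Z), add(SSZ, Z)))))))
  [15] S(S(S(S(add(Z, mul(add(SZ, Z), add(SSZ, Z)))))))
  [16] S(S(S(S(mul(add(SZ, Z), add(SSZ, Z))))))
  [17] S(S(S(S(mul(S(add(Z, Z)), add(SSZ, Z))))))
  [18] S(S(S(S(add(add(SSZ, Z), mul(add(Z, Z), add(SSZ, Z)))))))
  [19] S(S(S(S(add(S(add(SZ, Z)), mul(add(Z, Z), add(SSZ, Z)))))))
  [20] S(S(S(S(S(add(add(SZ, Z), mul(add(Z, Z), add(SSZ, Z))))))))
  [21] S(S(S(S(S(add(S(add(Z, Z)), mul(add(Z, Z), add(SSZ, Z))))))))
  [22] S(S(S(S(S(S(add(add(Z, Z), mul(add(Z, Z), add(SSZ, Z)))))))))
  [23] S(S(S(S(S(S(add(Z, mul(add(Z, Z), add(SSZ, Z)))))))))
  [24] S(S(S(S(S(S(mul(add(Z, Z), add(SSZ, Z))))))))
  [25] S(S(S(S(S(S(mul(Z, add(SSZ, Z))))))))
  [26] S^6(Z)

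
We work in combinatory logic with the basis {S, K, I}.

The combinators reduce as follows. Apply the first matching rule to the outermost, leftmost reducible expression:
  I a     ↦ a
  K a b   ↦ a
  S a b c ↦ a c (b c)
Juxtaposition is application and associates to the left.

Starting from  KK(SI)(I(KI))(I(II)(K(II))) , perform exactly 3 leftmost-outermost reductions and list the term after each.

Answer: after 3 steps: KI

Reduction:
  start: KK(SI)(I(KI))(I(II)(K(II)))
  [1] K(I(KI))(I(II)(K(II)))
  [2] I(KI)
  [3] KI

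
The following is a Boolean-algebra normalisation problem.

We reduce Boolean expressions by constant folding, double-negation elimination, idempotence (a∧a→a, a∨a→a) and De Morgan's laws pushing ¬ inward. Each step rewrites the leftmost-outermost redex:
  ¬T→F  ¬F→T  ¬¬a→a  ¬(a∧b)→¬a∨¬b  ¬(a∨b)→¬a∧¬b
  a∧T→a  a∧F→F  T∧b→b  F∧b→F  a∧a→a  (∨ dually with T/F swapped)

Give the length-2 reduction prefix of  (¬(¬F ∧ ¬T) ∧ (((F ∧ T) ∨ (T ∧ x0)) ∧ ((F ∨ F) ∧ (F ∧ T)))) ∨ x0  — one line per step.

  start: (¬(¬F ∧ ¬T) ∧ (((F ∧ T) ∨ (T ∧ x0)) ∧ ((F ∨ F) ∧ (F ∧ T)))) ∨ x0
  →1  ((¬¬F ∨ ¬¬T) ∧ (((F ∧ T) ∨ (T ∧ x0)) ∧ ((F ∨ F) ∧ (F ∧ T)))) ∨ x0
  →2  ((F ∨ ¬¬T) ∧ (((F ∧ T) ∨ (T ∧ x0)) ∧ ((F ∨ F) ∧ (F ∧ T)))) ∨ x0

Answer: after 2 steps: ((F ∨ ¬¬T) ∧ (((F ∧ T) ∨ (T ∧ x0)) ∧ ((F ∨ F) ∧ (F ∧ T)))) ∨ x0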